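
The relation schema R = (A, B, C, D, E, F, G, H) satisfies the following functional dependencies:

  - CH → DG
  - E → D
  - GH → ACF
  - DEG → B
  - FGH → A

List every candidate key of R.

(C, E, H), (E, G, H)

Attributes E, H never appear on any right-hand side, so every candidate key must contain {E, H}.
{E, H}⁺ = {D, E, H}, which is not all of the schema, so we must add further attributes.
{C, E, H}⁺: CH→DG adds D, G; GH→ACF adds A, F; DEG→B adds B → {A, B, C, D, E, F, G, H}.
{E, G, H}⁺: E→D adds D; GH→ACF adds A, C, F; DEG→B adds B → {A, B, C, D, E, F, G, H}.
Any other superkey contains one of these as a subset, so there are no further candidate keys.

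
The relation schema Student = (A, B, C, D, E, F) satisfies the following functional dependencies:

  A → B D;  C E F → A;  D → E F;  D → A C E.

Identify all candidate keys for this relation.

A; D; CEF

{A}⁺: A→BD adds B, D; D→EF adds E, F; D→ACE adds C → {A, B, C, D, E, F}.
{D}⁺: D→EF adds E, F; D→ACE adds A, C; A→BD adds B → {A, B, C, D, E, F}.
{C, E, F}⁺: CEF→A adds A; A→BD adds B, D → {A, B, C, D, E, F}. Minimal: {E, F}⁺ = {E, F}; {C, F}⁺ = {C, F}; {C, E}⁺ = {C, E} — none reach the full schema.
Any other superkey contains one of these as a subset, so there are no further candidate keys.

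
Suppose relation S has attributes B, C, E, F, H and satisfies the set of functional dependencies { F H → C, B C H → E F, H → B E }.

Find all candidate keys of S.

Attribute H never appears on the right-hand side of any dependency, so H must belong to every candidate key.
{H}⁺ = {B, E, H}, which is not all of the schema, so we must add further attributes.
{C, H}⁺: H→BE adds B, E; BCH→EF adds F → {B, C, E, F, H}. Minimal: {H}⁺ = {B, E, H}; {C}⁺ = {C} — none reach the full schema.
{F, H}⁺: FH→C adds C; H→BE adds B, E → {B, C, E, F, H}. Minimal: {H}⁺ = {B, E, H}; {F}⁺ = {F} — none reach the full schema.

CH; FH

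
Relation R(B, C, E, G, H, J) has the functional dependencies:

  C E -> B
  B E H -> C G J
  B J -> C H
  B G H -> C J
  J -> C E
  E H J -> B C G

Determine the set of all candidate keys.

{J}⁺: J→CE adds C, E; CE→B adds B; BJ→CH adds H; EHJ→BCG adds G → {B, C, E, G, H, J}.
{B, E, H}⁺: BEH→CGJ adds C, G, J → {B, C, E, G, H, J}. Minimal: {E, H}⁺ = {E, H}; {B, H}⁺ = {B, H}; {B, E}⁺ = {B, E} — none reach the full schema.
{B, G, H}⁺: BGH→CJ adds C, J; J→CE adds E → {B, C, E, G, H, J}. Minimal: {G, H}⁺ = {G, H}; {B, H}⁺ = {B, H}; {B, G}⁺ = {B, G} — none reach the full schema.
{C, E, H}⁺: CE→B adds B; BEH→CGJ adds G, J → {B, C, E, G, H, J}. Minimal: {E, H}⁺ = {E, H}; {C, H}⁺ = {C, H}; {C, E}⁺ = {B, C, E} — none reach the full schema.

(J), (B, E, H), (B, G, H), (C, E, H)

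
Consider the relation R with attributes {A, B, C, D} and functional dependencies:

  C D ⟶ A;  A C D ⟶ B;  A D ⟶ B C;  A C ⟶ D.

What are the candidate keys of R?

{A, C}⁺: AC→D adds D; ACD→B adds B → {A, B, C, D}. Minimal: {C}⁺ = {C}; {A}⁺ = {A} — none reach the full schema.
{A, D}⁺: AD→BC adds B, C → {A, B, C, D}. Minimal: {D}⁺ = {D}; {A}⁺ = {A} — none reach the full schema.
{C, D}⁺: CD→A adds A; ACD→B adds B → {A, B, C, D}. Minimal: {D}⁺ = {D}; {C}⁺ = {C} — none reach the full schema.

(A, C); (A, D); (C, D)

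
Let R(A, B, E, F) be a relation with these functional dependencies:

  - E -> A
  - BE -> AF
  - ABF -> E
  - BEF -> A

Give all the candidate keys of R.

Attribute B never appears on the right-hand side of any dependency, so B must belong to every candidate key.
{B}⁺ = {B}, which is not all of the schema, so we must add further attributes.
{B, E}⁺: E→A adds A; BE→AF adds F → {A, B, E, F}. Minimal: {E}⁺ = {A, E}; {B}⁺ = {B} — none reach the full schema.
{A, B, F}⁺: ABF→E adds E → {A, B, E, F}. Minimal: {B, F}⁺ = {B, F}; {A, F}⁺ = {A, F}; {A, B}⁺ = {A, B} — none reach the full schema.
Any other superkey contains one of these as a subset, so there are no further candidate keys.

BE, ABF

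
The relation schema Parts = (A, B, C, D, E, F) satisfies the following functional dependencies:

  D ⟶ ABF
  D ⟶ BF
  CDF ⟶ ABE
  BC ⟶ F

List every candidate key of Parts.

{C, D}⁺: D→ABF adds A, B, F; CDF→ABE adds E → {A, B, C, D, E, F}.

CD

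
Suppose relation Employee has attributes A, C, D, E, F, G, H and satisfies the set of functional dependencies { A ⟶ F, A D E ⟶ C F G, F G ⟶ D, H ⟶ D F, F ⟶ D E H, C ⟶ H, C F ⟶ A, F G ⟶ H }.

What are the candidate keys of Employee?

{A}⁺: A→F adds F; F→DEH adds D, E, H; ADE→CFG adds C, G → {A, C, D, E, F, G, H}.
{C}⁺: C→H adds H; H→DF adds D, F; F→DEH adds E; CF→A adds A; ADE→CFG adds G → {A, C, D, E, F, G, H}.

A, C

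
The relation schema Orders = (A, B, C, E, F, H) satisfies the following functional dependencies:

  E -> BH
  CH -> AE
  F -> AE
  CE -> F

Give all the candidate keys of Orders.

{C, E}, {C, F}, {C, H}

Attribute C never appears on the right-hand side of any dependency, so C must belong to every candidate key.
{C}⁺ = {C}, which is not all of the schema, so we must add further attributes.
{C, E}⁺: E→BH adds B, H; CH→AE adds A; CE→F adds F → {A, B, C, E, F, H}. Minimal: {E}⁺ = {B, E, H}; {C}⁺ = {C} — none reach the full schema.
{C, F}⁺: F→AE adds A, E; E→BH adds B, H → {A, B, C, E, F, H}. Minimal: {F}⁺ = {A, B, E, F, H}; {C}⁺ = {C} — none reach the full schema.
{C, H}⁺: CH→AE adds A, E; CE→F adds F; E→BH adds B → {A, B, C, E, F, H}. Minimal: {H}⁺ = {H}; {C}⁺ = {C} — none reach the full schema.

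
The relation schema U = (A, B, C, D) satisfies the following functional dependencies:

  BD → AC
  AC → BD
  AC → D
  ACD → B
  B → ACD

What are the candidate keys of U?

B, AC

{B}⁺: B→ACD adds A, C, D → {A, B, C, D}.
{A, C}⁺: AC→BD adds B, D → {A, B, C, D}. Minimal: {C}⁺ = {C}; {A}⁺ = {A} — none reach the full schema.
Any other superkey contains one of these as a subset, so there are no further candidate keys.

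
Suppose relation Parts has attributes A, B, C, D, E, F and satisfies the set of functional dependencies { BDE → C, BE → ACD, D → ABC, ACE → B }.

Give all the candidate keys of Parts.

Attributes E, F never appear on any right-hand side, so every candidate key must contain {E, F}.
{E, F}⁺ = {E, F}, which is not all of the schema, so we must add further attributes.
{B, E, F}⁺: BE→ACD adds A, C, D → {A, B, C, D, E, F}. Minimal: {E, F}⁺ = {E, F}; {B, F}⁺ = {B, F}; {B, E}⁺ = {A, B, C, D, E} — none reach the full schema.
{D, E, F}⁺: D→ABC adds A, B, C → {A, B, C, D, E, F}. Minimal: {E, F}⁺ = {E, F}; {D, F}⁺ = {A, B, C, D, F}; {D, E}⁺ = {A, B, C, D, E} — none reach the full schema.
{A, C, E, F}⁺: ACE→B adds B; BE→ACD adds D → {A, B, C, D, E, F}. Minimal: {C, E, F}⁺ = {C, E, F}; {A, E, F}⁺ = {A, E, F}; {A, C, F}⁺ = {A, C, F}; … — none reach the full schema.

{B, E, F}, {D, E, F}, {A, C, E, F}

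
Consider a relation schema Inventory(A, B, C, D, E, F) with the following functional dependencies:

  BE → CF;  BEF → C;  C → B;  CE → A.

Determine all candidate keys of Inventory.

{B, D, E}⁺: BE→CF adds C, F; CE→A adds A → {A, B, C, D, E, F}. Minimal: {D, E}⁺ = {D, E}; {B, E}⁺ = {A, B, C, E, F}; {B, D}⁺ = {B, D} — none reach the full schema.
{C, D, E}⁺: C→B adds B; CE→A adds A; BE→CF adds F → {A, B, C, D, E, F}. Minimal: {D, E}⁺ = {D, E}; {C, E}⁺ = {A, B, C, E, F}; {C, D}⁺ = {B, C, D} — none reach the full schema.

(B, D, E); (C, D, E)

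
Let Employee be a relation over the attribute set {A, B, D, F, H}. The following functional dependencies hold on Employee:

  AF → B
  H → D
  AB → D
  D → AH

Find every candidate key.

Attribute F never appears on the right-hand side of any dependency, so F must belong to every candidate key.
{F}⁺ = {F}, which is not all of the schema, so we must add further attributes.
{A, F}⁺: AF→B adds B; AB→D adds D; D→AH adds H → {A, B, D, F, H}.
{D, F}⁺: D→AH adds A, H; AF→B adds B → {A, B, D, F, H}.
{F, H}⁺: H→D adds D; D→AH adds A; AF→B adds B → {A, B, D, F, H}.
Any other superkey contains one of these as a subset, so there are no further candidate keys.

{A, F}, {D, F}, {F, H}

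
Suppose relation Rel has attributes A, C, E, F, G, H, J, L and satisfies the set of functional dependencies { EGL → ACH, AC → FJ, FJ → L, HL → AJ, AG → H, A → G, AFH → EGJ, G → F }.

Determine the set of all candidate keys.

A, HL, EGJ, EGL, FHJ, GHJ

{A}⁺: A→G adds G; G→F adds F; AG→H adds H; AFH→EGJ adds E, J; FJ→L adds L; EGL→ACH adds C → {A, C, E, F, G, H, J, L}.
{H, L}⁺: HL→AJ adds A, J; A→G adds G; G→F adds F; AFH→EGJ adds E; EGL→ACH adds C → {A, C, E, F, G, H, J, L}. Minimal: {L}⁺ = {L}; {H}⁺ = {H} — none reach the full schema.
{E, G, J}⁺: G→F adds F; FJ→L adds L; EGL→ACH adds A, C, H → {A, C, E, F, G, H, J, L}. Minimal: {G, J}⁺ = {F, G, J, L}; {E, J}⁺ = {E, J}; {E, G}⁺ = {E, F, G} — none reach the full schema.
{E, G, L}⁺: EGL→ACH adds A, C, H; AC→FJ adds F, J → {A, C, E, F, G, H, J, L}. Minimal: {G, L}⁺ = {F, G, L}; {E, L}⁺ = {E, L}; {E, G}⁺ = {E, F, G} — none reach the full schema.
{F, H, J}⁺: FJ→L adds L; HL→AJ adds A; A→G adds G; AFH→EGJ adds E; EGL→ACH adds C → {A, C, E, F, G, H, J, L}. Minimal: {H, J}⁺ = {H, J}; {F, J}⁺ = {F, J, L}; {F, H}⁺ = {F, H} — none reach the full schema.
{G, H, J}⁺: G→F adds F; FJ→L adds L; HL→AJ adds A; AFH→EGJ adds E; EGL→ACH adds C → {A, C, E, F, G, H, J, L}. Minimal: {H, J}⁺ = {H, J}; {G, J}⁺ = {F, G, J, L}; {G, H}⁺ = {F, G, H} — none reach the full schema.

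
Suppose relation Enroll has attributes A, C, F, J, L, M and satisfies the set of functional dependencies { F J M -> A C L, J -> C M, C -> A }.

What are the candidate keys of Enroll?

Attributes F, J never appear on any right-hand side, so every candidate key must contain {F, J}.
{F, J}⁺ = {A, C, F, J, L, M}, which is all of the schema, so {F, J} is the only candidate key.

{F, J}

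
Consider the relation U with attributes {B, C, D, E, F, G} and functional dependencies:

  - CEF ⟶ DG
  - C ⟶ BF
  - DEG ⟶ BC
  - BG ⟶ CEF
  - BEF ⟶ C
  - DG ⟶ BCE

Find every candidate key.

(B, G); (C, E); (C, G); (D, G); (B, E, F)

{B, G}⁺: BG→CEF adds C, E, F; CEF→DG adds D → {B, C, D, E, F, G}. Minimal: {G}⁺ = {G}; {B}⁺ = {B} — none reach the full schema.
{C, E}⁺: C→BF adds B, F; CEF→DG adds D, G → {B, C, D, E, F, G}. Minimal: {E}⁺ = {E}; {C}⁺ = {B, C, F} — none reach the full schema.
{C, G}⁺: C→BF adds B, F; BG→CEF adds E; CEF→DG adds D → {B, C, D, E, F, G}. Minimal: {G}⁺ = {G}; {C}⁺ = {B, C, F} — none reach the full schema.
{D, G}⁺: DG→BCE adds B, C, E; C→BF adds F → {B, C, D, E, F, G}. Minimal: {G}⁺ = {G}; {D}⁺ = {D} — none reach the full schema.
{B, E, F}⁺: BEF→C adds C; CEF→DG adds D, G → {B, C, D, E, F, G}. Minimal: {E, F}⁺ = {E, F}; {B, F}⁺ = {B, F}; {B, E}⁺ = {B, E} — none reach the full schema.
Any other superkey contains one of these as a subset, so there are no further candidate keys.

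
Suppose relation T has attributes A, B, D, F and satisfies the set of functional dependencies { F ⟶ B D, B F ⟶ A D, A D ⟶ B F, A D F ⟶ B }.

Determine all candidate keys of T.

{F}, {A, D}

{F}⁺: F→BD adds B, D; BF→AD adds A → {A, B, D, F}.
{A, D}⁺: AD→BF adds B, F → {A, B, D, F}.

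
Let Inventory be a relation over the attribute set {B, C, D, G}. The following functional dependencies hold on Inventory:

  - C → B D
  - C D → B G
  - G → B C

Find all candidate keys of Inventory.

{C}⁺: C→BD adds B, D; CD→BG adds G → {B, C, D, G}.
{G}⁺: G→BC adds B, C; C→BD adds D → {B, C, D, G}.

{C}, {G}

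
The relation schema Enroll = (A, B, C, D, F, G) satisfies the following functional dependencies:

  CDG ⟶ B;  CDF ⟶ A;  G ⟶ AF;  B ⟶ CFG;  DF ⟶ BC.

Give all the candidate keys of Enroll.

Attribute D never appears on the right-hand side of any dependency, so D must belong to every candidate key.
{D}⁺ = {D}, which is not all of the schema, so we must add further attributes.
{B, D}⁺: B→CFG adds C, F, G; CDF→A adds A → {A, B, C, D, F, G}.
{D, F}⁺: DF→BC adds B, C; CDF→A adds A; B→CFG adds G → {A, B, C, D, F, G}.
{D, G}⁺: G→AF adds A, F; DF→BC adds B, C → {A, B, C, D, F, G}.
Any other superkey contains one of these as a subset, so there are no further candidate keys.

{B, D}; {D, F}; {D, G}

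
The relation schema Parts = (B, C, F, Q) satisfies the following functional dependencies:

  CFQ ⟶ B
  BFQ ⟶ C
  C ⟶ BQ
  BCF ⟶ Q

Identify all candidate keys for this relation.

Attribute F never appears on the right-hand side of any dependency, so F must belong to every candidate key.
{F}⁺ = {F}, which is not all of the schema, so we must add further attributes.
{C, F}⁺: C→BQ adds B, Q → {B, C, F, Q}. Minimal: {F}⁺ = {F}; {C}⁺ = {B, C, Q} — none reach the full schema.
{B, F, Q}⁺: BFQ→C adds C → {B, C, F, Q}. Minimal: {F, Q}⁺ = {F, Q}; {B, Q}⁺ = {B, Q}; {B, F}⁺ = {B, F} — none reach the full schema.

{C, F}, {B, F, Q}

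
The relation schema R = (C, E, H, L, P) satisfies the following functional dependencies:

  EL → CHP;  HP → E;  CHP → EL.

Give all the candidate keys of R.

{E, L}, {C, H, P}, {H, L, P}

{E, L}⁺: EL→CHP adds C, H, P → {C, E, H, L, P}. Minimal: {L}⁺ = {L}; {E}⁺ = {E} — none reach the full schema.
{C, H, P}⁺: HP→E adds E; CHP→EL adds L → {C, E, H, L, P}. Minimal: {H, P}⁺ = {E, H, P}; {C, P}⁺ = {C, P}; {C, H}⁺ = {C, H} — none reach the full schema.
{H, L, P}⁺: HP→E adds E; EL→CHP adds C → {C, E, H, L, P}. Minimal: {L, P}⁺ = {L, P}; {H, P}⁺ = {E, H, P}; {H, L}⁺ = {H, L} — none reach the full schema.
Any other superkey contains one of these as a subset, so there are no further candidate keys.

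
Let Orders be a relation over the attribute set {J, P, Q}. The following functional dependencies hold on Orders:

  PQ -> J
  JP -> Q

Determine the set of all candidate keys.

{J, P}; {P, Q}

{J, P}⁺: JP→Q adds Q → {J, P, Q}. Minimal: {P}⁺ = {P}; {J}⁺ = {J} — none reach the full schema.
{P, Q}⁺: PQ→J adds J → {J, P, Q}. Minimal: {Q}⁺ = {Q}; {P}⁺ = {P} — none reach the full schema.
Any other superkey contains one of these as a subset, so there are no further candidate keys.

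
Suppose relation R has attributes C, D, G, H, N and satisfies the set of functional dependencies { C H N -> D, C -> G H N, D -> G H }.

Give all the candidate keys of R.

{C}

Attribute C never appears on the right-hand side of any dependency, so C must belong to every candidate key.
{C}⁺ = {C, D, G, H, N}, which is all of the schema, so {C} is the only candidate key.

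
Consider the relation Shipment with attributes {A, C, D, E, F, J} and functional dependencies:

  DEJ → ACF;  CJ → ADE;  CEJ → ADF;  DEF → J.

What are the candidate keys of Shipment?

{C, J}⁺: CJ→ADE adds A, D, E; CEJ→ADF adds F → {A, C, D, E, F, J}.
{D, E, F}⁺: DEF→J adds J; DEJ→ACF adds A, C → {A, C, D, E, F, J}.
{D, E, J}⁺: DEJ→ACF adds A, C, F → {A, C, D, E, F, J}.

{C, J}; {D, E, F}; {D, E, J}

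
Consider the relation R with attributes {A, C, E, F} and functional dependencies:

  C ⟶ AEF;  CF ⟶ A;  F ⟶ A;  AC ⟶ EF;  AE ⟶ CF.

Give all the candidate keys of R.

{C}, {A, E}, {E, F}

{C}⁺: C→AEF adds A, E, F → {A, C, E, F}.
{A, E}⁺: AE→CF adds C, F → {A, C, E, F}. Minimal: {E}⁺ = {E}; {A}⁺ = {A} — none reach the full schema.
{E, F}⁺: F→A adds A; AE→CF adds C → {A, C, E, F}. Minimal: {F}⁺ = {A, F}; {E}⁺ = {E} — none reach the full schema.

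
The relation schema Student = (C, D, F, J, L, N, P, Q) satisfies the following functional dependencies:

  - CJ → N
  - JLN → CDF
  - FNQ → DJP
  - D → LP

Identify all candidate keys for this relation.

{F, N, Q}⁺: FNQ→DJP adds D, J, P; D→LP adds L; JLN→CDF adds C → {C, D, F, J, L, N, P, Q}. Minimal: {N, Q}⁺ = {N, Q}; {F, Q}⁺ = {F, Q}; {F, N}⁺ = {F, N} — none reach the full schema.
{C, D, J, Q}⁺: CJ→N adds N; D→LP adds L, P; JLN→CDF adds F → {C, D, F, J, L, N, P, Q}. Minimal: {D, J, Q}⁺ = {D, J, L, P, Q}; {C, J, Q}⁺ = {C, J, N, Q}; {C, D, Q}⁺ = {C, D, L, P, Q}; … — none reach the full schema.
{C, F, J, Q}⁺: CJ→N adds N; FNQ→DJP adds D, P; D→LP adds L → {C, D, F, J, L, N, P, Q}. Minimal: {F, J, Q}⁺ = {F, J, Q}; {C, J, Q}⁺ = {C, J, N, Q}; {C, F, Q}⁺ = {C, F, Q}; … — none reach the full schema.
{C, J, L, Q}⁺: CJ→N adds N; JLN→CDF adds D, F; FNQ→DJP adds P → {C, D, F, J, L, N, P, Q}. Minimal: {J, L, Q}⁺ = {J, L, Q}; {C, L, Q}⁺ = {C, L, Q}; {C, J, Q}⁺ = {C, J, N, Q}; … — none reach the full schema.
{D, J, N, Q}⁺: D→LP adds L, P; JLN→CDF adds C, F → {C, D, F, J, L, N, P, Q}. Minimal: {J, N, Q}⁺ = {J, N, Q}; {D, N, Q}⁺ = {D, L, N, P, Q}; {D, J, Q}⁺ = {D, J, L, P, Q}; … — none reach the full schema.
{J, L, N, Q}⁺: JLN→CDF adds C, D, F; FNQ→DJP adds P → {C, D, F, J, L, N, P, Q}. Minimal: {L, N, Q}⁺ = {L, N, Q}; {J, N, Q}⁺ = {J, N, Q}; {J, L, Q}⁺ = {J, L, Q}; … — none reach the full schema.
Any other superkey contains one of these as a subset, so there are no further candidate keys.

{F, N, Q}; {C, D, J, Q}; {C, F, J, Q}; {C, J, L, Q}; {D, J, N, Q}; {J, L, N, Q}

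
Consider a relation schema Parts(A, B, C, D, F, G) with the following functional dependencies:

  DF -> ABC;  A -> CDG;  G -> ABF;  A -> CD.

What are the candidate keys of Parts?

(A), (G), (D, F)

{A}⁺: A→CDG adds C, D, G; G→ABF adds B, F → {A, B, C, D, F, G}.
{G}⁺: G→ABF adds A, B, F; A→CD adds C, D → {A, B, C, D, F, G}.
{D, F}⁺: DF→ABC adds A, B, C; A→CDG adds G → {A, B, C, D, F, G}. Minimal: {F}⁺ = {F}; {D}⁺ = {D} — none reach the full schema.
Any other superkey contains one of these as a subset, so there are no further candidate keys.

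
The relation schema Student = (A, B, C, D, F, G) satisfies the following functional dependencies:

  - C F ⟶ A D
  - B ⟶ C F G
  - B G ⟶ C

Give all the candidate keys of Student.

Attribute B never appears on the right-hand side of any dependency, so B must belong to every candidate key.
{B}⁺ = {A, B, C, D, F, G}, which is all of the schema, so {B} is the only candidate key.

B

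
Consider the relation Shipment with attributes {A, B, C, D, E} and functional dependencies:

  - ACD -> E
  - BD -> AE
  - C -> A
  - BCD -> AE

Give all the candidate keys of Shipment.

{B, C, D}

Attributes B, C, D never appear on any right-hand side, so every candidate key must contain {B, C, D}.
{B, C, D}⁺ = {A, B, C, D, E}, which is all of the schema, so {B, C, D} is the only candidate key.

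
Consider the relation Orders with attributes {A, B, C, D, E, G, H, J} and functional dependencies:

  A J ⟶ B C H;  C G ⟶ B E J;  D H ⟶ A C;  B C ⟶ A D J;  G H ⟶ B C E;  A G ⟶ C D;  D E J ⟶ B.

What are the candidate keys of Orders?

{A, G}, {C, G}, {G, H}

Attribute G never appears on the right-hand side of any dependency, so G must belong to every candidate key.
{G}⁺ = {G}, which is not all of the schema, so we must add further attributes.
{A, G}⁺: AG→CD adds C, D; CG→BEJ adds B, E, J; AJ→BCH adds H → {A, B, C, D, E, G, H, J}. Minimal: {G}⁺ = {G}; {A}⁺ = {A} — none reach the full schema.
{C, G}⁺: CG→BEJ adds B, E, J; BC→ADJ adds A, D; AJ→BCH adds H → {A, B, C, D, E, G, H, J}. Minimal: {G}⁺ = {G}; {C}⁺ = {C} — none reach the full schema.
{G, H}⁺: GH→BCE adds B, C, E; CG→BEJ adds J; BC→ADJ adds A, D → {A, B, C, D, E, G, H, J}. Minimal: {H}⁺ = {H}; {G}⁺ = {G} — none reach the full schema.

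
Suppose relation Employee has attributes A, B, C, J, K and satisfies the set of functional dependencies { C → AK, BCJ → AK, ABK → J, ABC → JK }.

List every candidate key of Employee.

Attributes B, C never appear on any right-hand side, so every candidate key must contain {B, C}.
{B, C}⁺ = {A, B, C, J, K}, which is all of the schema, so {B, C} is the only candidate key.

{B, C}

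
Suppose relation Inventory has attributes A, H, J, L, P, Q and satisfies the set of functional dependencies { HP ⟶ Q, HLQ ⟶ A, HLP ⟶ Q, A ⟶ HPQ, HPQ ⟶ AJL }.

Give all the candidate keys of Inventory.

{A}; {H, P}; {H, L, Q}

{A}⁺: A→HPQ adds H, P, Q; HPQ→AJL adds J, L → {A, H, J, L, P, Q}.
{H, P}⁺: HP→Q adds Q; HPQ→AJL adds A, J, L → {A, H, J, L, P, Q}. Minimal: {P}⁺ = {P}; {H}⁺ = {H} — none reach the full schema.
{H, L, Q}⁺: HLQ→A adds A; A→HPQ adds P; HPQ→AJL adds J → {A, H, J, L, P, Q}. Minimal: {L, Q}⁺ = {L, Q}; {H, Q}⁺ = {H, Q}; {H, L}⁺ = {H, L} — none reach the full schema.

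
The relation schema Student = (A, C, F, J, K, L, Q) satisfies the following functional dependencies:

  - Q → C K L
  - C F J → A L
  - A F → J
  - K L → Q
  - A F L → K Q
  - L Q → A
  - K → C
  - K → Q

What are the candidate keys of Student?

FK, FQ, ACF, AFL, CFJ

Attribute F never appears on the right-hand side of any dependency, so F must belong to every candidate key.
{F}⁺ = {F}, which is not all of the schema, so we must add further attributes.
{F, K}⁺: K→C adds C; K→Q adds Q; Q→CKL adds L; LQ→A adds A; AF→J adds J → {A, C, F, J, K, L, Q}. Minimal: {K}⁺ = {A, C, K, L, Q}; {F}⁺ = {F} — none reach the full schema.
{F, Q}⁺: Q→CKL adds C, K, L; LQ→A adds A; AF→J adds J → {A, C, F, J, K, L, Q}. Minimal: {Q}⁺ = {A, C, K, L, Q}; {F}⁺ = {F} — none reach the full schema.
{A, C, F}⁺: AF→J adds J; CFJ→AL adds L; AFL→KQ adds K, Q → {A, C, F, J, K, L, Q}. Minimal: {C, F}⁺ = {C, F}; {A, F}⁺ = {A, F, J}; {A, C}⁺ = {A, C} — none reach the full schema.
{A, F, L}⁺: AF→J adds J; AFL→KQ adds K, Q; K→C adds C → {A, C, F, J, K, L, Q}. Minimal: {F, L}⁺ = {F, L}; {A, L}⁺ = {A, L}; {A, F}⁺ = {A, F, J} — none reach the full schema.
{C, F, J}⁺: CFJ→AL adds A, L; AFL→KQ adds K, Q → {A, C, F, J, K, L, Q}. Minimal: {F, J}⁺ = {F, J}; {C, J}⁺ = {C, J}; {C, F}⁺ = {C, F} — none reach the full schema.
Any other superkey contains one of these as a subset, so there are no further candidate keys.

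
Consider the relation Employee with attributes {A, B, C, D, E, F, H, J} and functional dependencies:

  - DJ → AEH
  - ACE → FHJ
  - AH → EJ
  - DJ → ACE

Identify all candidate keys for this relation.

BDJ, ABDH, ABCDE

Attributes B, D never appear on any right-hand side, so every candidate key must contain {B, D}.
{B, D}⁺ = {B, D}, which is not all of the schema, so we must add further attributes.
{B, D, J}⁺: DJ→AEH adds A, E, H; DJ→ACE adds C; ACE→FHJ adds F → {A, B, C, D, E, F, H, J}. Minimal: {D, J}⁺ = {A, C, D, E, F, H, J}; {B, J}⁺ = {B, J}; {B, D}⁺ = {B, D} — none reach the full schema.
{A, B, D, H}⁺: AH→EJ adds E, J; DJ→ACE adds C; ACE→FHJ adds F → {A, B, C, D, E, F, H, J}. Minimal: {B, D, H}⁺ = {B, D, H}; {A, D, H}⁺ = {A, C, D, E, F, H, J}; {A, B, H}⁺ = {A, B, E, H, J}; … — none reach the full schema.
{A, B, C, D, E}⁺: ACE→FHJ adds F, H, J → {A, B, C, D, E, F, H, J}. Minimal: {B, C, D, E}⁺ = {B, C, D, E}; {A, C, D, E}⁺ = {A, C, D, E, F, H, J}; {A, B, D, E}⁺ = {A, B, D, E}; … — none reach the full schema.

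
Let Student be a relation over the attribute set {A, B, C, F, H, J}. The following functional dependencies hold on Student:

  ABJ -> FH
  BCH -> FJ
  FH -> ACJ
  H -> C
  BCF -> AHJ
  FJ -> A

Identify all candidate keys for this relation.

Attribute B never appears on the right-hand side of any dependency, so B must belong to every candidate key.
{B}⁺ = {B}, which is not all of the schema, so we must add further attributes.
{B, H}⁺: H→C adds C; BCH→FJ adds F, J; FH→ACJ adds A → {A, B, C, F, H, J}. Minimal: {H}⁺ = {C, H}; {B}⁺ = {B} — none reach the full schema.
{A, B, J}⁺: ABJ→FH adds F, H; FH→ACJ adds C → {A, B, C, F, H, J}. Minimal: {B, J}⁺ = {B, J}; {A, J}⁺ = {A, J}; {A, B}⁺ = {A, B} — none reach the full schema.
{B, C, F}⁺: BCF→AHJ adds A, H, J → {A, B, C, F, H, J}. Minimal: {C, F}⁺ = {C, F}; {B, F}⁺ = {B, F}; {B, C}⁺ = {B, C} — none reach the full schema.
{B, F, J}⁺: FJ→A adds A; ABJ→FH adds H; FH→ACJ adds C → {A, B, C, F, H, J}. Minimal: {F, J}⁺ = {A, F, J}; {B, J}⁺ = {B, J}; {B, F}⁺ = {B, F} — none reach the full schema.

{B, H}, {A, B, J}, {B, C, F}, {B, F, J}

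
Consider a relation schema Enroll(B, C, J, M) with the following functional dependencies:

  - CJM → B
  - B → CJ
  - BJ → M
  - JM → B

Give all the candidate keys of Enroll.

{B}⁺: B→CJ adds C, J; BJ→M adds M → {B, C, J, M}.
{J, M}⁺: JM→B adds B; B→CJ adds C → {B, C, J, M}. Minimal: {M}⁺ = {M}; {J}⁺ = {J} — none reach the full schema.

{B}; {J, M}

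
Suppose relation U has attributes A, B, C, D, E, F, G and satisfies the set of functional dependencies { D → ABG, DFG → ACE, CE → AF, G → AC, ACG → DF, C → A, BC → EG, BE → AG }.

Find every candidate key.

{D}, {G}, {B, C}, {B, E}

{D}⁺: D→ABG adds A, B, G; G→AC adds C; ACG→DF adds F; BC→EG adds E → {A, B, C, D, E, F, G}.
{G}⁺: G→AC adds A, C; ACG→DF adds D, F; D→ABG adds B; DFG→ACE adds E → {A, B, C, D, E, F, G}.
{B, C}⁺: C→A adds A; BC→EG adds E, G; CE→AF adds F; ACG→DF adds D → {A, B, C, D, E, F, G}. Minimal: {C}⁺ = {A, C}; {B}⁺ = {B} — none reach the full schema.
{B, E}⁺: BE→AG adds A, G; G→AC adds C; ACG→DF adds D, F → {A, B, C, D, E, F, G}. Minimal: {E}⁺ = {E}; {B}⁺ = {B} — none reach the full schema.
Any other superkey contains one of these as a subset, so there are no further candidate keys.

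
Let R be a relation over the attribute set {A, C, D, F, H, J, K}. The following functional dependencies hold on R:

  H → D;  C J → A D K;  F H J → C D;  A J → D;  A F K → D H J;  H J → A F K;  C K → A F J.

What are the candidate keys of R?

{C, J}⁺: CJ→ADK adds A, D, K; CK→AFJ adds F; AFK→DHJ adds H → {A, C, D, F, H, J, K}. Minimal: {J}⁺ = {J}; {C}⁺ = {C} — none reach the full schema.
{C, K}⁺: CK→AFJ adds A, F, J; CJ→ADK adds D; AFK→DHJ adds H → {A, C, D, F, H, J, K}. Minimal: {K}⁺ = {K}; {C}⁺ = {C} — none reach the full schema.
{H, J}⁺: H→D adds D; HJ→AFK adds A, F, K; FHJ→CD adds C → {A, C, D, F, H, J, K}. Minimal: {J}⁺ = {J}; {H}⁺ = {D, H} — none reach the full schema.
{A, F, K}⁺: AFK→DHJ adds D, H, J; FHJ→CD adds C → {A, C, D, F, H, J, K}. Minimal: {F, K}⁺ = {F, K}; {A, K}⁺ = {A, K}; {A, F}⁺ = {A, F} — none reach the full schema.

(C, J), (C, K), (H, J), (A, F, K)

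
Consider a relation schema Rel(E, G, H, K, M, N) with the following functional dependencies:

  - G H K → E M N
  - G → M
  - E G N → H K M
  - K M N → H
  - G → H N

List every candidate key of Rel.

(E, G), (G, K)

Attribute G never appears on the right-hand side of any dependency, so G must belong to every candidate key.
{G}⁺ = {G, H, M, N}, which is not all of the schema, so we must add further attributes.
{E, G}⁺: G→M adds M; G→HN adds H, N; EGN→HKM adds K → {E, G, H, K, M, N}. Minimal: {G}⁺ = {G, H, M, N}; {E}⁺ = {E} — none reach the full schema.
{G, K}⁺: G→M adds M; G→HN adds H, N; GHK→EMN adds E → {E, G, H, K, M, N}. Minimal: {K}⁺ = {K}; {G}⁺ = {G, H, M, N} — none reach the full schema.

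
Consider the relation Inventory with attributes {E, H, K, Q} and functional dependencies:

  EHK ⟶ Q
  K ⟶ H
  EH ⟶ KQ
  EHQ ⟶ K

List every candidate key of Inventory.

{E, H}, {E, K}

Attribute E never appears on the right-hand side of any dependency, so E must belong to every candidate key.
{E}⁺ = {E}, which is not all of the schema, so we must add further attributes.
{E, H}⁺: EH→KQ adds K, Q → {E, H, K, Q}. Minimal: {H}⁺ = {H}; {E}⁺ = {E} — none reach the full schema.
{E, K}⁺: K→H adds H; EH→KQ adds Q → {E, H, K, Q}. Minimal: {K}⁺ = {H, K}; {E}⁺ = {E} — none reach the full schema.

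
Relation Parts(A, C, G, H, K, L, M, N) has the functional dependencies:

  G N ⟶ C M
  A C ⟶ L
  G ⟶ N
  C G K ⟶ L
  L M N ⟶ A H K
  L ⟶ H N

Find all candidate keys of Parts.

Attribute G never appears on the right-hand side of any dependency, so G must belong to every candidate key.
{G}⁺ = {C, G, M, N}, which is not all of the schema, so we must add further attributes.
{A, G}⁺: G→N adds N; GN→CM adds C, M; AC→L adds L; LMN→AHK adds H, K → {A, C, G, H, K, L, M, N}.
{G, K}⁺: G→N adds N; GN→CM adds C, M; CGK→L adds L; LMN→AHK adds A, H → {A, C, G, H, K, L, M, N}.
{G, L}⁺: G→N adds N; L→HN adds H; GN→CM adds C, M; LMN→AHK adds A, K → {A, C, G, H, K, L, M, N}.

{A, G}, {G, K}, {G, L}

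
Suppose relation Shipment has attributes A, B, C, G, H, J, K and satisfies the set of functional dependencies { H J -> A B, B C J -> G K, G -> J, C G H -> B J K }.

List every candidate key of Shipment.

CGH, CHJ

Attributes C, H never appear on any right-hand side, so every candidate key must contain {C, H}.
{C, H}⁺ = {C, H}, which is not all of the schema, so we must add further attributes.
{C, G, H}⁺: G→J adds J; CGH→BJK adds B, K; HJ→AB adds A → {A, B, C, G, H, J, K}. Minimal: {G, H}⁺ = {A, B, G, H, J}; {C, H}⁺ = {C, H}; {C, G}⁺ = {C, G, J} — none reach the full schema.
{C, H, J}⁺: HJ→AB adds A, B; BCJ→GK adds G, K → {A, B, C, G, H, J, K}. Minimal: {H, J}⁺ = {A, B, H, J}; {C, J}⁺ = {C, J}; {C, H}⁺ = {C, H} — none reach the full schema.
Any other superkey contains one of these as a subset, so there are no further candidate keys.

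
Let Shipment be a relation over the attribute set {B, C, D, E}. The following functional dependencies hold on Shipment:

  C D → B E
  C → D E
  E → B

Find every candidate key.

C

{C}⁺: C→DE adds D, E; E→B adds B → {B, C, D, E}.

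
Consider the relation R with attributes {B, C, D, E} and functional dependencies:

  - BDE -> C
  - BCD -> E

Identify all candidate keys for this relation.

{B, C, D}, {B, D, E}

Attributes B, D never appear on any right-hand side, so every candidate key must contain {B, D}.
{B, D}⁺ = {B, D}, which is not all of the schema, so we must add further attributes.
{B, C, D}⁺: BCD→E adds E → {B, C, D, E}. Minimal: {C, D}⁺ = {C, D}; {B, D}⁺ = {B, D}; {B, C}⁺ = {B, C} — none reach the full schema.
{B, D, E}⁺: BDE→C adds C → {B, C, D, E}. Minimal: {D, E}⁺ = {D, E}; {B, E}⁺ = {B, E}; {B, D}⁺ = {B, D} — none reach the full schema.
Any other superkey contains one of these as a subset, so there are no further candidate keys.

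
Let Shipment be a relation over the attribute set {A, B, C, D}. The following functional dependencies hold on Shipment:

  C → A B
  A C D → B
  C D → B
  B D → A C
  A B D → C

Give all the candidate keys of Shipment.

Attribute D never appears on the right-hand side of any dependency, so D must belong to every candidate key.
{D}⁺ = {D}, which is not all of the schema, so we must add further attributes.
{B, D}⁺: BD→AC adds A, C → {A, B, C, D}. Minimal: {D}⁺ = {D}; {B}⁺ = {B} — none reach the full schema.
{C, D}⁺: C→AB adds A, B → {A, B, C, D}. Minimal: {D}⁺ = {D}; {C}⁺ = {A, B, C} — none reach the full schema.

{B, D}, {C, D}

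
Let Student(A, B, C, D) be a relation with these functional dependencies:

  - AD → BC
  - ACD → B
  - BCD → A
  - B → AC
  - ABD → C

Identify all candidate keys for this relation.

Attribute D never appears on the right-hand side of any dependency, so D must belong to every candidate key.
{D}⁺ = {D}, which is not all of the schema, so we must add further attributes.
{A, D}⁺: AD→BC adds B, C → {A, B, C, D}. Minimal: {D}⁺ = {D}; {A}⁺ = {A} — none reach the full schema.
{B, D}⁺: B→AC adds A, C → {A, B, C, D}. Minimal: {D}⁺ = {D}; {B}⁺ = {A, B, C} — none reach the full schema.

{A, D}; {B, D}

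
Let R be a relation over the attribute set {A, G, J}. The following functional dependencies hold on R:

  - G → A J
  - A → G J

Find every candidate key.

{A}⁺: A→GJ adds G, J → {A, G, J}.
{G}⁺: G→AJ adds A, J → {A, G, J}.
Any other superkey contains one of these as a subset, so there are no further candidate keys.

A, G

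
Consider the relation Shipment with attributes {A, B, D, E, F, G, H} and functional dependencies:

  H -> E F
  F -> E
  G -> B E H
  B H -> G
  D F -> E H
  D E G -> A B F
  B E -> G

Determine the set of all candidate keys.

Attribute D never appears on the right-hand side of any dependency, so D must belong to every candidate key.
{D}⁺ = {D}, which is not all of the schema, so we must add further attributes.
{D, G}⁺: G→BEH adds B, E, H; DEG→ABF adds A, F → {A, B, D, E, F, G, H}. Minimal: {G}⁺ = {B, E, F, G, H}; {D}⁺ = {D} — none reach the full schema.
{B, D, E}⁺: BE→G adds G; G→BEH adds H; DEG→ABF adds A, F → {A, B, D, E, F, G, H}. Minimal: {D, E}⁺ = {D, E}; {B, E}⁺ = {B, E, F, G, H}; {B, D}⁺ = {B, D} — none reach the full schema.
{B, D, F}⁺: F→E adds E; DF→EH adds H; BE→G adds G; DEG→ABF adds A → {A, B, D, E, F, G, H}. Minimal: {D, F}⁺ = {D, E, F, H}; {B, F}⁺ = {B, E, F, G, H}; {B, D}⁺ = {B, D} — none reach the full schema.
{B, D, H}⁺: H→EF adds E, F; BH→G adds G; DEG→ABF adds A → {A, B, D, E, F, G, H}. Minimal: {D, H}⁺ = {D, E, F, H}; {B, H}⁺ = {B, E, F, G, H}; {B, D}⁺ = {B, D} — none reach the full schema.

DG, BDE, BDF, BDH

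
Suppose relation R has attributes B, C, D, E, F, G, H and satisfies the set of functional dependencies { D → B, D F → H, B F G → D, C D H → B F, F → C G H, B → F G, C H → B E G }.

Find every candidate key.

{B}⁺: B→FG adds F, G; BFG→D adds D; F→CGH adds C, H; CH→BEG adds E → {B, C, D, E, F, G, H}.
{D}⁺: D→B adds B; B→FG adds F, G; DF→H adds H; F→CGH adds C; CH→BEG adds E → {B, C, D, E, F, G, H}.
{F}⁺: F→CGH adds C, G, H; CH→BEG adds B, E; BFG→D adds D → {B, C, D, E, F, G, H}.
{C, H}⁺: CH→BEG adds B, E, G; B→FG adds F; BFG→D adds D → {B, C, D, E, F, G, H}. Minimal: {H}⁺ = {H}; {C}⁺ = {C} — none reach the full schema.

{B}, {D}, {F}, {C, H}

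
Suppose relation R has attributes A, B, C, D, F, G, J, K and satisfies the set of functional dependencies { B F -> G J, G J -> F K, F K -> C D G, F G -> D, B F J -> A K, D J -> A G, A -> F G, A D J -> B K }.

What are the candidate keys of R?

{A, B}, {A, J}, {B, F}, {D, J}, {G, J}, {F, J, K}

{A, B}⁺: A→FG adds F, G; BF→GJ adds J; GJ→FK adds K; FK→CDG adds C, D → {A, B, C, D, F, G, J, K}. Minimal: {B}⁺ = {B}; {A}⁺ = {A, D, F, G} — none reach the full schema.
{A, J}⁺: A→FG adds F, G; GJ→FK adds K; FK→CDG adds C, D; ADJ→BK adds B → {A, B, C, D, F, G, J, K}. Minimal: {J}⁺ = {J}; {A}⁺ = {A, D, F, G} — none reach the full schema.
{B, F}⁺: BF→GJ adds G, J; GJ→FK adds K; FK→CDG adds C, D; BFJ→AK adds A → {A, B, C, D, F, G, J, K}. Minimal: {F}⁺ = {F}; {B}⁺ = {B} — none reach the full schema.
{D, J}⁺: DJ→AG adds A, G; A→FG adds F; ADJ→BK adds B, K; FK→CDG adds C → {A, B, C, D, F, G, J, K}. Minimal: {J}⁺ = {J}; {D}⁺ = {D} — none reach the full schema.
{G, J}⁺: GJ→FK adds F, K; FK→CDG adds C, D; DJ→AG adds A; ADJ→BK adds B → {A, B, C, D, F, G, J, K}. Minimal: {J}⁺ = {J}; {G}⁺ = {G} — none reach the full schema.
{F, J, K}⁺: FK→CDG adds C, D, G; DJ→AG adds A; ADJ→BK adds B → {A, B, C, D, F, G, J, K}. Minimal: {J, K}⁺ = {J, K}; {F, K}⁺ = {C, D, F, G, K}; {F, J}⁺ = {F, J} — none reach the full schema.
Any other superkey contains one of these as a subset, so there are no further candidate keys.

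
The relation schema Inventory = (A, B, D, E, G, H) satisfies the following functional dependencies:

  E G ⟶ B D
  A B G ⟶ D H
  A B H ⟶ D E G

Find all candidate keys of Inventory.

{A, B, G}⁺: ABG→DH adds D, H; ABH→DEG adds E → {A, B, D, E, G, H}. Minimal: {B, G}⁺ = {B, G}; {A, G}⁺ = {A, G}; {A, B}⁺ = {A, B} — none reach the full schema.
{A, B, H}⁺: ABH→DEG adds D, E, G → {A, B, D, E, G, H}. Minimal: {B, H}⁺ = {B, H}; {A, H}⁺ = {A, H}; {A, B}⁺ = {A, B} — none reach the full schema.
{A, E, G}⁺: EG→BD adds B, D; ABG→DH adds H → {A, B, D, E, G, H}. Minimal: {E, G}⁺ = {B, D, E, G}; {A, G}⁺ = {A, G}; {A, E}⁺ = {A, E} — none reach the full schema.
Any other superkey contains one of these as a subset, so there are no further candidate keys.

{A, B, G}, {A, B, H}, {A, E, G}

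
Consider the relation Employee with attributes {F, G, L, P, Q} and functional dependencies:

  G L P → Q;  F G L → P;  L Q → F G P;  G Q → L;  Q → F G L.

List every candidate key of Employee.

Q; FGL; GLP

{Q}⁺: Q→FGL adds F, G, L; FGL→P adds P → {F, G, L, P, Q}.
{F, G, L}⁺: FGL→P adds P; GLP→Q adds Q → {F, G, L, P, Q}. Minimal: {G, L}⁺ = {G, L}; {F, L}⁺ = {F, L}; {F, G}⁺ = {F, G} — none reach the full schema.
{G, L, P}⁺: GLP→Q adds Q; LQ→FGP adds F → {F, G, L, P, Q}. Minimal: {L, P}⁺ = {L, P}; {G, P}⁺ = {G, P}; {G, L}⁺ = {G, L} — none reach the full schema.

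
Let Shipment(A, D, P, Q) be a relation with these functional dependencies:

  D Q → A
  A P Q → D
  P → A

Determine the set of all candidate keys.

(P, Q)

Attributes P, Q never appear on any right-hand side, so every candidate key must contain {P, Q}.
{P, Q}⁺ = {A, D, P, Q}, which is all of the schema, so {P, Q} is the only candidate key.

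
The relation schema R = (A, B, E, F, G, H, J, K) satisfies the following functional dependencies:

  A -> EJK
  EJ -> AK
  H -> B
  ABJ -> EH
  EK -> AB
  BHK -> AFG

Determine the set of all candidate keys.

{A}⁺: A→EJK adds E, J, K; EK→AB adds B; ABJ→EH adds H; BHK→AFG adds F, G → {A, B, E, F, G, H, J, K}.
{E, J}⁺: EJ→AK adds A, K; EK→AB adds B; ABJ→EH adds H; BHK→AFG adds F, G → {A, B, E, F, G, H, J, K}. Minimal: {J}⁺ = {J}; {E}⁺ = {E} — none reach the full schema.
{E, K}⁺: EK→AB adds A, B; A→EJK adds J; ABJ→EH adds H; BHK→AFG adds F, G → {A, B, E, F, G, H, J, K}. Minimal: {K}⁺ = {K}; {E}⁺ = {E} — none reach the full schema.
{H, K}⁺: H→B adds B; BHK→AFG adds A, F, G; A→EJK adds E, J → {A, B, E, F, G, H, J, K}. Minimal: {K}⁺ = {K}; {H}⁺ = {B, H} — none reach the full schema.
Any other superkey contains one of these as a subset, so there are no further candidate keys.

A, EJ, EK, HK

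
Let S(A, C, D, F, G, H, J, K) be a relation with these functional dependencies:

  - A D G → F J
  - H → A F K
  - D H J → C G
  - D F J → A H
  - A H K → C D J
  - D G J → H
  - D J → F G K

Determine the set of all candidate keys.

{H}⁺: H→AFK adds A, F, K; AHK→CDJ adds C, D, J; DJ→FGK adds G → {A, C, D, F, G, H, J, K}.
{D, J}⁺: DJ→FGK adds F, G, K; DFJ→AH adds A, H; AHK→CDJ adds C → {A, C, D, F, G, H, J, K}.
{A, D, G}⁺: ADG→FJ adds F, J; DFJ→AH adds H; DJ→FGK adds K; DHJ→CG adds C → {A, C, D, F, G, H, J, K}.

(H); (D, J); (A, D, G)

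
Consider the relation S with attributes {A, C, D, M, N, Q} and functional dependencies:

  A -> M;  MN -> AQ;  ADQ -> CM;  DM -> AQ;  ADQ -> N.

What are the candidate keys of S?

Attribute D never appears on the right-hand side of any dependency, so D must belong to every candidate key.
{D}⁺ = {D}, which is not all of the schema, so we must add further attributes.
{A, D}⁺: A→M adds M; DM→AQ adds Q; ADQ→N adds N; ADQ→CM adds C → {A, C, D, M, N, Q}.
{D, M}⁺: DM→AQ adds A, Q; ADQ→N adds N; ADQ→CM adds C → {A, C, D, M, N, Q}.

AD, DM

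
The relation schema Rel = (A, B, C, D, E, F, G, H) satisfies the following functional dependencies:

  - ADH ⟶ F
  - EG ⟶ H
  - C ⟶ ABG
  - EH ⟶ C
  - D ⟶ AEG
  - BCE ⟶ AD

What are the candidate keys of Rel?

{D}; {C, E}; {E, G}; {E, H}

{D}⁺: D→AEG adds A, E, G; EG→H adds H; EH→C adds C; ADH→F adds F; C→ABG adds B → {A, B, C, D, E, F, G, H}.
{C, E}⁺: C→ABG adds A, B, G; BCE→AD adds D; EG→H adds H; ADH→F adds F → {A, B, C, D, E, F, G, H}.
{E, G}⁺: EG→H adds H; EH→C adds C; C→ABG adds A, B; BCE→AD adds D; ADH→F adds F → {A, B, C, D, E, F, G, H}.
{E, H}⁺: EH→C adds C; C→ABG adds A, B, G; BCE→AD adds D; ADH→F adds F → {A, B, C, D, E, F, G, H}.
Any other superkey contains one of these as a subset, so there are no further candidate keys.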